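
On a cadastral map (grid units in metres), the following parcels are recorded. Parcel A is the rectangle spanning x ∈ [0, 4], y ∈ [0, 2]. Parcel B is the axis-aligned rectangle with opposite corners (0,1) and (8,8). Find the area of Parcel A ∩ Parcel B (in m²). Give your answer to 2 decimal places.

|Parcel A∩Parcel B|: x∈[0,4], y∈[1,2] → 4·1 = 4.

4.00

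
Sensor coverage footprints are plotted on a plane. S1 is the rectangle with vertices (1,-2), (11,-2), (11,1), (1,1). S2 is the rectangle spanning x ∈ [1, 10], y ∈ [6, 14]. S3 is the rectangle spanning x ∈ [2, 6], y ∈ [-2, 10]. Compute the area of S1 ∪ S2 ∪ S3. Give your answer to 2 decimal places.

122.00

By inclusion–exclusion:
Individual areas: |S1| = 30, |S2| = 72, |S3| = 48.
|S1∩S2| = 0 (no overlap).
|S1∩S3|: x∈[2,6], y∈[-2,1] → 4·3 = 12.
|S2∩S3|: x∈[2,6], y∈[6,10] → 4·4 = 16.
|S1∩S2∩S3| = 0.
|S1 ∪ S2 ∪ S3| = 150 − 28 + 0 = 122.00.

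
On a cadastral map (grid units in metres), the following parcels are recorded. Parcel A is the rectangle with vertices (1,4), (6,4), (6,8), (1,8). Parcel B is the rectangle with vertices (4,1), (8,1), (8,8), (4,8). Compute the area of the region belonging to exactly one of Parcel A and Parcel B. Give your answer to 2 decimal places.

32.00

|Parcel A∩Parcel B|: x∈[4,6], y∈[4,8] → 2·4 = 8.
|Parcel A △ Parcel B| = |Parcel A| + |Parcel B| − 2·|Parcel A∩Parcel B| = 20 + 28 − 16 = 32.00.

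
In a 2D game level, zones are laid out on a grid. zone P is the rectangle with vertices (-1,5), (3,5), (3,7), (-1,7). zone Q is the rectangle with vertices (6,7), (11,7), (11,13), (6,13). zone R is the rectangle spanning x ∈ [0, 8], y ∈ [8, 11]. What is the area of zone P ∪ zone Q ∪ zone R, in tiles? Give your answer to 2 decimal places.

56.00

By inclusion–exclusion:
Individual areas: |zone P| = 8, |zone Q| = 30, |zone R| = 24.
|zone P∩zone Q| = 0 (no overlap).
|zone P∩zone R| = 0 (no overlap).
|zone Q∩zone R|: x∈[6,8], y∈[8,11] → 2·3 = 6.
|zone P∩zone Q∩zone R| = 0.
|zone P ∪ zone Q ∪ zone R| = 62 − 6 + 0 = 56.00.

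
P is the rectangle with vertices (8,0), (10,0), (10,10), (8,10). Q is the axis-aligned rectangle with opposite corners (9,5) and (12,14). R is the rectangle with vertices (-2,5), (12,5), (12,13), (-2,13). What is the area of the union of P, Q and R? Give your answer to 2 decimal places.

By inclusion–exclusion:
Individual areas: |P| = 20, |Q| = 27, |R| = 112.
|P∩Q|: x∈[9,10], y∈[5,10] → 1·5 = 5.
|P∩R|: x∈[8,10], y∈[5,10] → 2·5 = 10.
|Q∩R|: x∈[9,12], y∈[5,13] → 3·8 = 24.
|P∩Q∩R| = 5.
|P ∪ Q ∪ R| = 159 − 39 + 5 = 125.00.

125.00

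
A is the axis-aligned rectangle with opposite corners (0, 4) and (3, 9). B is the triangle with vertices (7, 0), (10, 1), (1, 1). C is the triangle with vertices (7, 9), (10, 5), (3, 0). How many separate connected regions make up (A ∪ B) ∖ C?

3

(A ∪ B) ∖ C splits into 3 disjoint pieces (area 15, area 3.7189, area 0.4636).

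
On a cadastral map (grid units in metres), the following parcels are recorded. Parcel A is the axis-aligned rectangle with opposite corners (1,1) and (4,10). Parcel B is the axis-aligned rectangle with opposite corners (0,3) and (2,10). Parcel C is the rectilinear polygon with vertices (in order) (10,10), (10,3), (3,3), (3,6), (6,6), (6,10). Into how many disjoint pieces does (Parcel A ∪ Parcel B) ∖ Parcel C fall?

1

(Parcel A ∪ Parcel B) ∖ Parcel C is a single connected region.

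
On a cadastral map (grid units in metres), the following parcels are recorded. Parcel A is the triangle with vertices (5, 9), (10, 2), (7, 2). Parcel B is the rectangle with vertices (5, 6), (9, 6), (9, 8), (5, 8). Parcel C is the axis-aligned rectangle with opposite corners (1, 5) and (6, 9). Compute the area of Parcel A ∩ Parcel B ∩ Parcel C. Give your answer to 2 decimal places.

0.80

The intersection is the polygon with vertices (5.857,6), (5.286,8), (5.714,8), (6,7.6), (6,6).
By the shoelace formula its area is 0.80.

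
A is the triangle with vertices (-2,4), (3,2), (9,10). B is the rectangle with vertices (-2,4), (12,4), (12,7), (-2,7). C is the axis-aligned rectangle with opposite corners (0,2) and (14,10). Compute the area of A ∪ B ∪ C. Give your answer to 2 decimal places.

118.80

By inclusion–exclusion:
Individual areas: |A| = 26, |B| = 42, |C| = 112.
|A∩B| = 14.625.
|A∩C| = 24.1091.
|B∩C|: x∈[0,12], y∈[4,7] → 12·3 = 36.
|A∩B∩C| = 13.5341.
|A ∪ B ∪ C| = 180 − 74.7341 + 13.5341 = 118.80.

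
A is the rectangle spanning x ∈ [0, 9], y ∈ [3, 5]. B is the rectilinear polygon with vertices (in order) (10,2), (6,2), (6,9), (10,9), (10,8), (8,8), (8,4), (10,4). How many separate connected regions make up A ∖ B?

A ∖ B splits into 2 disjoint pieces (area 1, area 12).

2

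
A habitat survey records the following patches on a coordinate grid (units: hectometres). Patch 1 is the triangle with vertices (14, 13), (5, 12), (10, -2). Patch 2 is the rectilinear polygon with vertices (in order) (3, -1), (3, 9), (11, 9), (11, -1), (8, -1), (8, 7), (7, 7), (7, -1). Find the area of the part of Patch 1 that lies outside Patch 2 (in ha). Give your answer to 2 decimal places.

|Patch 1| = 65.5, |Patch 1∩Patch 2| = 28.4202.
|Patch 1 ∖ Patch 2| = |Patch 1| − |Patch 1∩Patch 2| = 65.5 − 28.4202 = 37.08.

37.08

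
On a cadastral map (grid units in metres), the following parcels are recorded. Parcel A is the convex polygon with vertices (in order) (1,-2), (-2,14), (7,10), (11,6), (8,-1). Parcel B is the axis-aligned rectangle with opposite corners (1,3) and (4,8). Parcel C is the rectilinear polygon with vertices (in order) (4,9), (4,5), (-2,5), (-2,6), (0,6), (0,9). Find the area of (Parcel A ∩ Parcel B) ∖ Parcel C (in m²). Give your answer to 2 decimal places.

|Parcel A ∩ Parcel B| = 15.
|(Parcel A ∩ Parcel B) ∩ Parcel C| = 9.
|(Parcel A ∩ Parcel B) ∖ Parcel C| = 15 − 9 = 6.00.

6.00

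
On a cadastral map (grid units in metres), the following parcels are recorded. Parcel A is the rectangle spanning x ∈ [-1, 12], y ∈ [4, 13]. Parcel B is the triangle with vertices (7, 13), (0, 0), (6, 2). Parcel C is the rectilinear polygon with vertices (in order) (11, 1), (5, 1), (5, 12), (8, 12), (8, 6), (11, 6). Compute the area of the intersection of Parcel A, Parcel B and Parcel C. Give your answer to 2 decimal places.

10.38

The intersection is the polygon with vertices (6.462,12), (6.909,12), (6.182,4), (5,4), (5,9.286).
By the shoelace formula its area is 10.38.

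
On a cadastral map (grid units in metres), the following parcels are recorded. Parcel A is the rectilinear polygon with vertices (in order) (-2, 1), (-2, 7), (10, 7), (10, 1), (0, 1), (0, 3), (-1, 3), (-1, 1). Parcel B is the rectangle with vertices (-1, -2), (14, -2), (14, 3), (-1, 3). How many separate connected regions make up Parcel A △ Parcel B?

Parcel A △ Parcel B is a single connected region.

1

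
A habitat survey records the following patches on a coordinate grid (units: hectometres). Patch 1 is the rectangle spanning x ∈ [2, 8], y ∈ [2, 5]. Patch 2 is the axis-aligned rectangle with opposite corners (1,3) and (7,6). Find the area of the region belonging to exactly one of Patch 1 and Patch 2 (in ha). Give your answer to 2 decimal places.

|Patch 1∩Patch 2|: x∈[2,7], y∈[3,5] → 5·2 = 10.
|Patch 1 △ Patch 2| = |Patch 1| + |Patch 2| − 2·|Patch 1∩Patch 2| = 18 + 18 − 20 = 16.00.

16.00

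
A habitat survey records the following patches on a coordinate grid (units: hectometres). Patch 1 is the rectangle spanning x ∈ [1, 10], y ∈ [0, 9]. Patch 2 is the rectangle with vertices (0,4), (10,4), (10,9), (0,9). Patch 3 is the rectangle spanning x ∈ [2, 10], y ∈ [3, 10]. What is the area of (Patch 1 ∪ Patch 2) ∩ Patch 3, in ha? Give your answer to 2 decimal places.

48.00

The region (Patch 1 ∪ Patch 2) ∩ Patch 3 is the polygon with vertices (10,9), (10,4), (10,3), (2,3), (2,9).
By the shoelace formula its area is 48.00.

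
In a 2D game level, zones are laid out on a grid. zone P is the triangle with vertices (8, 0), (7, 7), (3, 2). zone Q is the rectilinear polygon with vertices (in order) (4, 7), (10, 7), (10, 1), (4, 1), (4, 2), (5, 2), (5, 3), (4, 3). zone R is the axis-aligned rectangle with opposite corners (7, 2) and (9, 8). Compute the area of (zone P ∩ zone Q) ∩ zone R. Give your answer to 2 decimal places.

1.79

The region (zone P ∩ zone Q) ∩ zone R is the polygon with vertices (7.714,2), (7,2), (7,7).
By the shoelace formula its area is 1.79.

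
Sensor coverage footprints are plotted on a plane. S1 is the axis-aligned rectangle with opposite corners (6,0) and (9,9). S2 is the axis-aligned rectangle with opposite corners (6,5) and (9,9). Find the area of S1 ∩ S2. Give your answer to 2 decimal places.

|S1∩S2|: x∈[6,9], y∈[5,9] → 3·4 = 12.

12.00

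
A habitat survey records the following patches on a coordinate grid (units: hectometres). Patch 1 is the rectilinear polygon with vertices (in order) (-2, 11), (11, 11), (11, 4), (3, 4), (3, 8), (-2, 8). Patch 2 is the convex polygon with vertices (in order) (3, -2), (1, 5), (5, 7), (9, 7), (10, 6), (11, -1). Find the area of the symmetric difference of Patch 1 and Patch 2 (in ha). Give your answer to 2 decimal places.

101.43

|Patch 1| = 71, |Patch 2| = 70, |Patch 1∩Patch 2| = 19.7857.
|Patch 1 △ Patch 2| = |Patch 1| + |Patch 2| − 2·|Patch 1∩Patch 2| = 71 + 70 − 39.5714 = 101.43.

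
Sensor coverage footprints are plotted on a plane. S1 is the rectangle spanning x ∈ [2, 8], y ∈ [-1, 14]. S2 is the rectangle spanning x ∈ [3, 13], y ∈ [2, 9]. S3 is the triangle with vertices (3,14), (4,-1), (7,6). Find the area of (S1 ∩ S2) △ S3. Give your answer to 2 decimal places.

24.29

|S1 ∩ S2| = 35.
|(S1 ∩ S2) ∩ S3| = 18.3548.
|(S1 ∩ S2) △ S3| = 35 + 26 − 36.7095 = 24.29.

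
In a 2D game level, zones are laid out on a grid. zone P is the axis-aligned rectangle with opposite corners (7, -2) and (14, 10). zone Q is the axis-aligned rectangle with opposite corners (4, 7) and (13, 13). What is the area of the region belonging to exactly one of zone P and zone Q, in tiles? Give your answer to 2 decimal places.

102.00

|zone P∩zone Q|: x∈[7,13], y∈[7,10] → 6·3 = 18.
|zone P △ zone Q| = |zone P| + |zone Q| − 2·|zone P∩zone Q| = 84 + 54 − 36 = 102.00.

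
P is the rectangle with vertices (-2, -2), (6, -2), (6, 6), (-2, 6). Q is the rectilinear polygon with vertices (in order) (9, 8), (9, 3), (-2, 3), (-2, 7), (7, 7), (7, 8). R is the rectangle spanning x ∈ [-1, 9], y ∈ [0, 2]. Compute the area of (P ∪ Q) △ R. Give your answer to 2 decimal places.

78.00

|P ∪ Q| = 86.
|(P ∪ Q) ∩ R| = 14.
|(P ∪ Q) △ R| = 86 + 20 − 28 = 78.00.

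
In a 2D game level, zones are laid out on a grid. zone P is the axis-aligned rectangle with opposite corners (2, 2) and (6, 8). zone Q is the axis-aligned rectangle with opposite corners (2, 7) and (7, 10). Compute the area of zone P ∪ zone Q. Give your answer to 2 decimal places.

35.00

By inclusion–exclusion:
Individual areas: |zone P| = 24, |zone Q| = 15.
|zone P∩zone Q|: x∈[2,6], y∈[7,8] → 4·1 = 4.
|zone P ∪ zone Q| = 39 − 4 = 35.00.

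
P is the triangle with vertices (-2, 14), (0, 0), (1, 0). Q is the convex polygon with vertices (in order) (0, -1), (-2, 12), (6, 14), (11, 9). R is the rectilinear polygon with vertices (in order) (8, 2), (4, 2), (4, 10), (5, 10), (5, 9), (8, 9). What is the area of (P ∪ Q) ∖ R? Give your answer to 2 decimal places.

87.45

|P ∪ Q| = 106.6309.
|(P ∪ Q) ∩ R| = 19.1818.
|(P ∪ Q) ∖ R| = 106.6309 − 19.1818 = 87.45.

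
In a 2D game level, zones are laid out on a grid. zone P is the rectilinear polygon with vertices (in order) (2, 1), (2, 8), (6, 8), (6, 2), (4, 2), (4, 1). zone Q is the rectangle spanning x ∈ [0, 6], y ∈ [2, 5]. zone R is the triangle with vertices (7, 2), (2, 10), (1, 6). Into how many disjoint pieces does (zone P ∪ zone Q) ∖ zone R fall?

2

(zone P ∪ zone Q) ∖ zone R splits into 2 disjoint pieces (area 16, area 6.05).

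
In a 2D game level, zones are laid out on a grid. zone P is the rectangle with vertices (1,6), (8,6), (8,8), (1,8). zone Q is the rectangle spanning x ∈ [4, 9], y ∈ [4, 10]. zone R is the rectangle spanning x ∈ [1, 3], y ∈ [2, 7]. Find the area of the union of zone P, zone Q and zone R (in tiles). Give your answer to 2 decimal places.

44.00

By inclusion–exclusion:
Individual areas: |zone P| = 14, |zone Q| = 30, |zone R| = 10.
|zone P∩zone Q|: x∈[4,8], y∈[6,8] → 4·2 = 8.
|zone P∩zone R|: x∈[1,3], y∈[6,7] → 2·1 = 2.
|zone Q∩zone R| = 0 (no overlap).
|zone P∩zone Q∩zone R| = 0.
|zone P ∪ zone Q ∪ zone R| = 54 − 10 + 0 = 44.00.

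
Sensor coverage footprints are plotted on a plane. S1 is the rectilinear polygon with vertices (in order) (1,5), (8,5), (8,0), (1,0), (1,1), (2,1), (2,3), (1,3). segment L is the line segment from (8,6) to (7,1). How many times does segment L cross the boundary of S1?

1

The segment meets the boundary at (7.8,5).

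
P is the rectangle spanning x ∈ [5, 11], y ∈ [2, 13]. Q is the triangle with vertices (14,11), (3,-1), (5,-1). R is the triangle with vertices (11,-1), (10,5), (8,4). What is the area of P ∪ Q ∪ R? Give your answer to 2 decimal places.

74.29

By inclusion–exclusion:
Individual areas: |P| = 66, |Q| = 12, |R| = 6.5.
|P∩Q| = 5.6591.
|P∩R| = 4.55.
|Q∩R| = 0.4333.
|P∩Q∩R| = 0.4333.
|P ∪ Q ∪ R| = 84.5 − 10.6424 + 0.4333 = 74.29.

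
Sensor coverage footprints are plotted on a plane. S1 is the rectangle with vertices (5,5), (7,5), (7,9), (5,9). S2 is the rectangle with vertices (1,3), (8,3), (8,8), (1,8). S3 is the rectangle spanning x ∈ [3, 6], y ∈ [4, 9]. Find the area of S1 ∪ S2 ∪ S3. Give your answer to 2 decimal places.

39.00

By inclusion–exclusion:
Individual areas: |S1| = 8, |S2| = 35, |S3| = 15.
|S1∩S2|: x∈[5,7], y∈[5,8] → 2·3 = 6.
|S1∩S3|: x∈[5,6], y∈[5,9] → 1·4 = 4.
|S2∩S3|: x∈[3,6], y∈[4,8] → 3·4 = 12.
|S1∩S2∩S3| = 3.
|S1 ∪ S2 ∪ S3| = 58 − 22 + 3 = 39.00.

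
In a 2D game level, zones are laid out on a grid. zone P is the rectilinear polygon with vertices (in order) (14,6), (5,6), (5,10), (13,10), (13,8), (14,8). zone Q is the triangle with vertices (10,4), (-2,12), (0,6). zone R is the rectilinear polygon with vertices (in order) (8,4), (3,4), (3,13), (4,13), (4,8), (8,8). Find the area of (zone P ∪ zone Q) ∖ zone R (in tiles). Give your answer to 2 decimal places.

|zone P ∪ zone Q| = 60.6667.
|(zone P ∪ zone Q) ∩ zone R| = 15.1667.
|(zone P ∪ zone Q) ∖ zone R| = 60.6667 − 15.1667 = 45.50.

45.50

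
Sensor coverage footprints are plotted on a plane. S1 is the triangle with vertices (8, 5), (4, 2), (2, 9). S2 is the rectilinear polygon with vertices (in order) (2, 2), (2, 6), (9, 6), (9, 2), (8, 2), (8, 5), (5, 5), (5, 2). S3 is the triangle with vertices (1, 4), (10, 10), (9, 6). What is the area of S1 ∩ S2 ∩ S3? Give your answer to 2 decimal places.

The intersection is the polygon with vertices (3.04,5.36), (4,6), (6.5,6), (7.182,5.545), (5,5), (3.267,4.567).
By the shoelace formula its area is 3.47.

3.47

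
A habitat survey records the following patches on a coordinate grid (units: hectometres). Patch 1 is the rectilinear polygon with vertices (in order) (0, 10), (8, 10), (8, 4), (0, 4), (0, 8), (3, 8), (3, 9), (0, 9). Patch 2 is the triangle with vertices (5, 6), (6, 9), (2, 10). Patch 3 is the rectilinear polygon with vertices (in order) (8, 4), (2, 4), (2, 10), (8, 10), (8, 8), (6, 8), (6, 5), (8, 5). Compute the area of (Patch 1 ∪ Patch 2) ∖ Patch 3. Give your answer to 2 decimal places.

16.00

|Patch 1 ∪ Patch 2| = 45.0417.
|(Patch 1 ∪ Patch 2) ∩ Patch 3| = 29.0417.
|(Patch 1 ∪ Patch 2) ∖ Patch 3| = 45.0417 − 29.0417 = 16.00.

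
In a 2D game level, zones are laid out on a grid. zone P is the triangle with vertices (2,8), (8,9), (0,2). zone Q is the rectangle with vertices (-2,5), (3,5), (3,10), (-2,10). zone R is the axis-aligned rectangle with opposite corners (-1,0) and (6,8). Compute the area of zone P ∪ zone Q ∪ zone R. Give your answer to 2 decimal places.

71.67

By inclusion–exclusion:
Individual areas: |zone P| = 17, |zone Q| = 25, |zone R| = 56.
|zone P∩zone Q| = 4.5833.
|zone P∩zone R| = 14.25.
|zone Q∩zone R|: x∈[-1,3], y∈[5,8] → 4·3 = 12.
|zone P∩zone Q∩zone R| = 4.5.
|zone P ∪ zone Q ∪ zone R| = 98 − 30.8333 + 4.5 = 71.67.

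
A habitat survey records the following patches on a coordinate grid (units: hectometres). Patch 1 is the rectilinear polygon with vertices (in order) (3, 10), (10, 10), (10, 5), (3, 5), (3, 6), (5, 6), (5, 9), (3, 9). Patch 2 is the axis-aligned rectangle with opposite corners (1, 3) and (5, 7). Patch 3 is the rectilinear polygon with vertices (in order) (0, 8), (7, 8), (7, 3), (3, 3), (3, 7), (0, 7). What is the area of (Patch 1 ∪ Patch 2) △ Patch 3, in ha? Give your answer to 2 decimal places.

38.00

|Patch 1 ∪ Patch 2| = 43.
|(Patch 1 ∪ Patch 2) ∩ Patch 3| = 14.
|(Patch 1 ∪ Patch 2) △ Patch 3| = 43 + 23 − 28 = 38.00.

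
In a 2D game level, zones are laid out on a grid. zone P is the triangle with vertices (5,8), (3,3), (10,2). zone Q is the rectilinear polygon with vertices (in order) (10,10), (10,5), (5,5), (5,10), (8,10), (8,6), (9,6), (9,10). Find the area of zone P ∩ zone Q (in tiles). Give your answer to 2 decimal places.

The intersection is the polygon with vertices (7.5,5), (5,5), (5,8).
By the shoelace formula its area is 3.75.

3.75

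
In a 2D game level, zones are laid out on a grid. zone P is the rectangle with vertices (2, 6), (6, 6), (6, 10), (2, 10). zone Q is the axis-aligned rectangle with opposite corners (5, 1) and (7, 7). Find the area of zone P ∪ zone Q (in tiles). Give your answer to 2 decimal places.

27.00

By inclusion–exclusion:
Individual areas: |zone P| = 16, |zone Q| = 12.
|zone P∩zone Q|: x∈[5,6], y∈[6,7] → 1·1 = 1.
|zone P ∪ zone Q| = 28 − 1 = 27.00.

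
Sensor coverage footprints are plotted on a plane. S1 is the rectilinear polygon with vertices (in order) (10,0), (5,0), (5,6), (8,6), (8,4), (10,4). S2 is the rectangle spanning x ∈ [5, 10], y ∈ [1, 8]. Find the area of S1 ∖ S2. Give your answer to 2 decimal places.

|S1| = 26, |S1∩S2| = 21.
|S1 ∖ S2| = |S1| − |S1∩S2| = 26 − 21 = 5.00.

5.00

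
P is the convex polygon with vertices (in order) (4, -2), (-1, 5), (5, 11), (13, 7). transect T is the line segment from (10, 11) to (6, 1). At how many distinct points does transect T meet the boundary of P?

The segment meets the boundary at (9.167,8.917).

1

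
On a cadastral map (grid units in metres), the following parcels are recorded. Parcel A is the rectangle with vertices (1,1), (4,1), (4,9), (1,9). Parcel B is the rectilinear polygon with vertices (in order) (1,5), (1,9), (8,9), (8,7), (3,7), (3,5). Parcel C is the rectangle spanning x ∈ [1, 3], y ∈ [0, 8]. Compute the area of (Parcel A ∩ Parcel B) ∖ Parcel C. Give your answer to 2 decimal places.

4.00

|Parcel A ∩ Parcel B| = 10.
|(Parcel A ∩ Parcel B) ∩ Parcel C| = 6.
|(Parcel A ∩ Parcel B) ∖ Parcel C| = 10 − 6 = 4.00.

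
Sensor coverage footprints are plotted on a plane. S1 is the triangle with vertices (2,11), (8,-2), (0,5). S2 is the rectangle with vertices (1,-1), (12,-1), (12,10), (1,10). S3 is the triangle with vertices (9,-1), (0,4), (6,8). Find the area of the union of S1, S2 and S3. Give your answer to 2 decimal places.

124.19

By inclusion–exclusion:
Individual areas: |S1| = 31, |S2| = 121, |S3| = 33.
|S1∩S2| = 28.3244.
|S1∩S3| = 15.9545.
|S2∩S3| = 32.3889.
|S1∩S2∩S3| = 15.8594.
|S1 ∪ S2 ∪ S3| = 185 − 76.6678 + 15.8594 = 124.19.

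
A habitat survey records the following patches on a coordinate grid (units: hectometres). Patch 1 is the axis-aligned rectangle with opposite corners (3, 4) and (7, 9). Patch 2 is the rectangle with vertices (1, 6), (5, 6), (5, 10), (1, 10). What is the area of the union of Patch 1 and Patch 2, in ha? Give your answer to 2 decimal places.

By inclusion–exclusion:
Individual areas: |Patch 1| = 20, |Patch 2| = 16.
|Patch 1∩Patch 2|: x∈[3,5], y∈[6,9] → 2·3 = 6.
|Patch 1 ∪ Patch 2| = 36 − 6 = 30.00.

30.00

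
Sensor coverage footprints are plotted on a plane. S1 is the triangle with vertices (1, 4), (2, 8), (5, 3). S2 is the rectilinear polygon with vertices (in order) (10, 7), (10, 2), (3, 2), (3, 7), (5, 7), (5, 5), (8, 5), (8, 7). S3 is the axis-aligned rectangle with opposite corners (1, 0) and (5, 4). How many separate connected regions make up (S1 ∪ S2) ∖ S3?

(S1 ∪ S2) ∖ S3 is a single connected region.

1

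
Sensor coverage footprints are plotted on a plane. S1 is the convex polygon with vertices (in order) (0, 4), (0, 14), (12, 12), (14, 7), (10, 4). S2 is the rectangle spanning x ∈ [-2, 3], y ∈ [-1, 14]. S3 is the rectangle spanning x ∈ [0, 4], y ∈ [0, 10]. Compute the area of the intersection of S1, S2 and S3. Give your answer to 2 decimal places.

18.00

The intersection is the polygon with vertices (3,4), (0,4), (0,10), (3,10).
By the shoelace formula its area is 18.00.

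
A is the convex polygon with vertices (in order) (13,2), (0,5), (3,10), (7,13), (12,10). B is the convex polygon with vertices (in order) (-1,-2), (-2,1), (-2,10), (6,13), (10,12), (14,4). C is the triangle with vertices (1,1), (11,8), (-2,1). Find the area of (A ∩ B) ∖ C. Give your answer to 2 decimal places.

|A ∩ B| = 82.7407.
|(A ∩ B) ∩ C| = 3.4604.
|(A ∩ B) ∖ C| = 82.7407 − 3.4604 = 79.28.

79.28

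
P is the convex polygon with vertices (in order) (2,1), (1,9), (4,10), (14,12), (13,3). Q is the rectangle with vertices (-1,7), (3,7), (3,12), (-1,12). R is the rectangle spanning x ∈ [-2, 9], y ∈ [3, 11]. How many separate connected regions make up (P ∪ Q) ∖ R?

(P ∪ Q) ∖ R splits into 2 disjoint pieces (area 4, area 49.25).

2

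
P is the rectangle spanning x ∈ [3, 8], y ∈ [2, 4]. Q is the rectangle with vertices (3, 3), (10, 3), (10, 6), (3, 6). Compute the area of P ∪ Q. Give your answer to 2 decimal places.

By inclusion–exclusion:
Individual areas: |P| = 10, |Q| = 21.
|P∩Q|: x∈[3,8], y∈[3,4] → 5·1 = 5.
|P ∪ Q| = 31 − 5 = 26.00.

26.00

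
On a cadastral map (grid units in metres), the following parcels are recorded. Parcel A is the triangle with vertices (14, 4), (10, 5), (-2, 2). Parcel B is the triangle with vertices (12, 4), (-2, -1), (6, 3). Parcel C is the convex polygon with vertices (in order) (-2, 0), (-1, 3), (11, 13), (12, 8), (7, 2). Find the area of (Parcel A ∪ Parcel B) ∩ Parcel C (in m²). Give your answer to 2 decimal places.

11.36

The region (Parcel A ∪ Parcel B) ∩ Parcel C is the polygon with vertices (9.368,4.842), (7.254,2.305), (5.412,1.647), (1.6,0.8), (6,3), (-1.304,2.087), (-1.273,2.182).
By the shoelace formula its area is 11.36.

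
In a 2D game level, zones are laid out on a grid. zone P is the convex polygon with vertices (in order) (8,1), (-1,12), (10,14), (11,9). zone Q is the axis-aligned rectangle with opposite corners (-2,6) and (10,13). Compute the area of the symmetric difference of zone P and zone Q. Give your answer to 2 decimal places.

|zone P| = 81, |zone Q| = 84, |zone P∩zone Q| = 59.5019.
|zone P △ zone Q| = |zone P| + |zone Q| − 2·|zone P∩zone Q| = 81 + 84 − 119.0038 = 46.00.

46.00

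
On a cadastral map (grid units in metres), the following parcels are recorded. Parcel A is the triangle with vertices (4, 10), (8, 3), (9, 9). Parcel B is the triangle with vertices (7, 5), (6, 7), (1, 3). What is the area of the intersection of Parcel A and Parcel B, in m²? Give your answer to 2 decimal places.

0.41

The intersection is the polygon with vertices (5.804,6.843), (6,7), (7,5), (6.88,4.96).
By the shoelace formula its area is 0.41.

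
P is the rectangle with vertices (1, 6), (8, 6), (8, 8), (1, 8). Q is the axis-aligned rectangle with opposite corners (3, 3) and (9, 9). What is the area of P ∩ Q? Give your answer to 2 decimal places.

|P∩Q|: x∈[3,8], y∈[6,8] → 5·2 = 10.

10.00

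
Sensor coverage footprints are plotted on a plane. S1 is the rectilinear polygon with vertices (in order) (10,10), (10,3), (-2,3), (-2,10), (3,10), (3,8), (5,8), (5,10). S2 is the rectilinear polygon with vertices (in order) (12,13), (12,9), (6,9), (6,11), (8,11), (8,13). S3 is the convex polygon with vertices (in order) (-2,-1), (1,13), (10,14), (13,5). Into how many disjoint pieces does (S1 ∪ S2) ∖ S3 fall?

(S1 ∪ S2) ∖ S3 splits into 3 disjoint pieces (area 0.8, area 11.25, area 4).

3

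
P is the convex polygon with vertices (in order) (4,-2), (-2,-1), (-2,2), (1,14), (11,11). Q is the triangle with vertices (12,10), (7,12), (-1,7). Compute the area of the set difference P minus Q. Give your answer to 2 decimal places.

106.72

|P| = 126.5, |P∩Q| = 19.7832.
|P ∖ Q| = |P| − |P∩Q| = 126.5 − 19.7832 = 106.72.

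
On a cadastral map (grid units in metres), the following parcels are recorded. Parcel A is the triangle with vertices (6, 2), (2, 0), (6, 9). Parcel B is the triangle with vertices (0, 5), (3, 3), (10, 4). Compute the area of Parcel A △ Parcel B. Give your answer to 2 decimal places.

16.77

|Parcel A| = 14, |Parcel B| = 8.5, |Parcel A∩Parcel B| = 2.8635.
|Parcel A △ Parcel B| = |Parcel A| + |Parcel B| − 2·|Parcel A∩Parcel B| = 14 + 8.5 − 5.727 = 16.77.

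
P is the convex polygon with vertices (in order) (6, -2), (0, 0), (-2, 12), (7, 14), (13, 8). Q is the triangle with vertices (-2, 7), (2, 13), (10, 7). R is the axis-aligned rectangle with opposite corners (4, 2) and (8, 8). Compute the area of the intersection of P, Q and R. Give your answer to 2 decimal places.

The intersection is the polygon with vertices (4,7), (4,8), (8,8), (8,7).
By the shoelace formula its area is 4.00.

4.00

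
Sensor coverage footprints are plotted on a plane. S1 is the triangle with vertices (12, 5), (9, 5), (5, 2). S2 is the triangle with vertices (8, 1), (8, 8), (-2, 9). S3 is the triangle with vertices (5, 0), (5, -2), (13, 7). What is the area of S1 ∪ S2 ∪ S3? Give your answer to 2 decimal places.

44.98

By inclusion–exclusion:
Individual areas: |S1| = 4.5, |S2| = 35, |S3| = 8.
|S1∩S2| = 1.281.
|S1∩S3| = 0.4849.
|S2∩S3| = 0.7517.
|S1∩S2∩S3| = 0.
|S1 ∪ S2 ∪ S3| = 47.5 − 2.5176 + 0 = 44.98.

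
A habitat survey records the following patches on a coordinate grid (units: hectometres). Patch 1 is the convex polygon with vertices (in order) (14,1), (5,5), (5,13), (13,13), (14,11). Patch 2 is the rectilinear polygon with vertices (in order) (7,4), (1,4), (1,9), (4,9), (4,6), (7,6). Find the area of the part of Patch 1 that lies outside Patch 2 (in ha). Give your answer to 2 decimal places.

86.11

|Patch 1| = 89, |Patch 1∩Patch 2| = 2.8889.
|Patch 1 ∖ Patch 2| = |Patch 1| − |Patch 1∩Patch 2| = 89 − 2.8889 = 86.11.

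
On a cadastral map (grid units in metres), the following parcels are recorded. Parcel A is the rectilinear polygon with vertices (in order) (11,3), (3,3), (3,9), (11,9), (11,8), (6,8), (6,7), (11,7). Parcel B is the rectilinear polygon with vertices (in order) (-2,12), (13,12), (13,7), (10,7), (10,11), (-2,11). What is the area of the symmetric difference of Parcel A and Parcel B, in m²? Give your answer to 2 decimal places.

|Parcel A| = 43, |Parcel B| = 27, |Parcel A∩Parcel B| = 1.
|Parcel A △ Parcel B| = |Parcel A| + |Parcel B| − 2·|Parcel A∩Parcel B| = 43 + 27 − 2 = 68.00.

68.00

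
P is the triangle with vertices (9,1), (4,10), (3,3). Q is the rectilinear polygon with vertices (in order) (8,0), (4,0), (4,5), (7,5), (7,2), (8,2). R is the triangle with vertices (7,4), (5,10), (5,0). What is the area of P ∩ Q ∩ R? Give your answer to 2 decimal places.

The intersection is the polygon with vertices (5,2.333), (5,5), (6.667,5), (7,4), (6,2).
By the shoelace formula its area is 4.67.

4.67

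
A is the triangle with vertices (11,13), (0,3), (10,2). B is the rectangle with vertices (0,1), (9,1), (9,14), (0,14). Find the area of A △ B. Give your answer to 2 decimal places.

|A| = 55.5, |B| = 117, |A∩B| = 40.8682.
|A △ B| = |A| + |B| − 2·|A∩B| = 55.5 + 117 − 81.7364 = 90.76.

90.76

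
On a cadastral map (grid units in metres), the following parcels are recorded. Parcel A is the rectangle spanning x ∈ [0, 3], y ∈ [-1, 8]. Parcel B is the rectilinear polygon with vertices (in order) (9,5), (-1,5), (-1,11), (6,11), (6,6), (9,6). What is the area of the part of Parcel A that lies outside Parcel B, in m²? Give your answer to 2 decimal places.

|Parcel A| = 27, |Parcel A∩Parcel B| = 9.
|Parcel A ∖ Parcel B| = |Parcel A| − |Parcel A∩Parcel B| = 27 − 9 = 18.00.

18.00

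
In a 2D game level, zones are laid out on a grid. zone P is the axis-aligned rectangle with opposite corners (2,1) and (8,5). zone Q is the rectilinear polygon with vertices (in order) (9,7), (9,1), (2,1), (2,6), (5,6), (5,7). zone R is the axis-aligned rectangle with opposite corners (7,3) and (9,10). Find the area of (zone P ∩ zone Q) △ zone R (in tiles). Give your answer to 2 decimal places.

|zone P ∩ zone Q| = 24.
|(zone P ∩ zone Q) ∩ zone R| = 2.
|(zone P ∩ zone Q) △ zone R| = 24 + 14 − 4 = 34.00.

34.00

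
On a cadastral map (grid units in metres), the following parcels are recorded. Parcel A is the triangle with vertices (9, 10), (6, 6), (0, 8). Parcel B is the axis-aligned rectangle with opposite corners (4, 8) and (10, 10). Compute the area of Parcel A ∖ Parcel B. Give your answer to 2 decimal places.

|Parcel A| = 15, |Parcel A∩Parcel B| = 5.7222.
|Parcel A ∖ Parcel B| = |Parcel A| − |Parcel A∩Parcel B| = 15 − 5.7222 = 9.28.

9.28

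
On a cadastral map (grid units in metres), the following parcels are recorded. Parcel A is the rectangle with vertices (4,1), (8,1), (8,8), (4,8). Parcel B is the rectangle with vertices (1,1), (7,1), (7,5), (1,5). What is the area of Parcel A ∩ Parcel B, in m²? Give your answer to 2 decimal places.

12.00

|Parcel A∩Parcel B|: x∈[4,7], y∈[1,5] → 3·4 = 12.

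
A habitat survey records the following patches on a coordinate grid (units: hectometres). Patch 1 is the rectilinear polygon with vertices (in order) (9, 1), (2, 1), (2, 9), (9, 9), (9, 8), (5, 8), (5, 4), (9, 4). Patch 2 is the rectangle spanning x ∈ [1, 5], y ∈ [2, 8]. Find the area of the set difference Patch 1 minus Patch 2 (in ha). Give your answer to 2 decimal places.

22.00

|Patch 1| = 40, |Patch 1∩Patch 2| = 18.
|Patch 1 ∖ Patch 2| = |Patch 1| − |Patch 1∩Patch 2| = 40 − 18 = 22.00.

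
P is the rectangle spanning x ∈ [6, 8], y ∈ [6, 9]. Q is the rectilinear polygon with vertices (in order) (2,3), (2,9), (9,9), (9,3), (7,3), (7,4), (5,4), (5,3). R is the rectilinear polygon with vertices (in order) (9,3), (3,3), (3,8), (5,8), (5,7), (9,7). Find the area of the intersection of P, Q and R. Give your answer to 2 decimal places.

The intersection is the polygon with vertices (6,6), (6,7), (8,7), (8,6).
By the shoelace formula its area is 2.00.

2.00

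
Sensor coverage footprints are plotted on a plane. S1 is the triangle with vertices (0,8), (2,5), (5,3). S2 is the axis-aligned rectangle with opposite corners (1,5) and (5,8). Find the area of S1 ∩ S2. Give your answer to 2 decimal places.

The intersection is the polygon with vertices (1,6.5), (1,7), (3,5), (2,5).
By the shoelace formula its area is 1.25.

1.25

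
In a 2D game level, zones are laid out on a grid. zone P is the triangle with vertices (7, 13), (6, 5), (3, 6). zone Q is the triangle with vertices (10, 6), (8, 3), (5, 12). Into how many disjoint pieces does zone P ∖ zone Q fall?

zone P ∖ zone Q splits into 2 disjoint pieces (area 1.3311, area 9.5694).

2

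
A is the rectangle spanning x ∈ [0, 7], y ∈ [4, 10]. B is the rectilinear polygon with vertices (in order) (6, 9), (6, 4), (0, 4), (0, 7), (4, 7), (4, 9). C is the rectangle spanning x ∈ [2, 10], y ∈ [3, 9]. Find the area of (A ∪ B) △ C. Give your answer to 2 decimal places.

40.00

|A ∪ B| = 42.
|(A ∪ B) ∩ C| = 25.
|(A ∪ B) △ C| = 42 + 48 − 50 = 40.00.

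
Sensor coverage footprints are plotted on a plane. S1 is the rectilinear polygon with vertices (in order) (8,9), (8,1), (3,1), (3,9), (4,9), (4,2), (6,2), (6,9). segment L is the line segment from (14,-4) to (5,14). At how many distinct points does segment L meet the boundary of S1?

2

The segment meets the boundary at (7.5,9), (8,8).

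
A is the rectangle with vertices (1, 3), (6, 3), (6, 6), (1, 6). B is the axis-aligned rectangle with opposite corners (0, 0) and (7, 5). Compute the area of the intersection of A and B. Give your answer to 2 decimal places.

10.00

|A∩B|: x∈[1,6], y∈[3,5] → 5·2 = 10.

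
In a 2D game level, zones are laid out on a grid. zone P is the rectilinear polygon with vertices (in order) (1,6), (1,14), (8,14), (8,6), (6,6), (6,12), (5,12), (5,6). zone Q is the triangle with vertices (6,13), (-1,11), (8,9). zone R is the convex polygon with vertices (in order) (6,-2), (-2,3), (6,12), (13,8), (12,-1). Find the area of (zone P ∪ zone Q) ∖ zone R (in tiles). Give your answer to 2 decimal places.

|zone P ∪ zone Q| = 53.4603.
|(zone P ∪ zone Q) ∩ zone R| = 23.2391.
|(zone P ∪ zone Q) ∖ zone R| = 53.4603 − 23.2391 = 30.22.

30.22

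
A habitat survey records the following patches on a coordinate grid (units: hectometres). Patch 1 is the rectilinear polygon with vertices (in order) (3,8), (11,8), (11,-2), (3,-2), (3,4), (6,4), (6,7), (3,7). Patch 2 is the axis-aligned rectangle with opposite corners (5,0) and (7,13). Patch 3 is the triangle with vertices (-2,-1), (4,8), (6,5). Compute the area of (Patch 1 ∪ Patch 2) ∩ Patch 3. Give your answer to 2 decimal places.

|Patch 1 ∪ Patch 2| = 84.
|(Patch 1 ∪ Patch 2) ∩ Patch 3| = 2.83.

2.83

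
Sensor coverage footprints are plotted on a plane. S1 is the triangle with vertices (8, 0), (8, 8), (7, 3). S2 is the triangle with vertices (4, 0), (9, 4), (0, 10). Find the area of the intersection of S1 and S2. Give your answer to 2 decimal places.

The intersection is the polygon with vertices (8,3.2), (7.158,2.526), (7,3), (7.412,5.059), (8,4.667).
By the shoelace formula its area is 1.67.

1.67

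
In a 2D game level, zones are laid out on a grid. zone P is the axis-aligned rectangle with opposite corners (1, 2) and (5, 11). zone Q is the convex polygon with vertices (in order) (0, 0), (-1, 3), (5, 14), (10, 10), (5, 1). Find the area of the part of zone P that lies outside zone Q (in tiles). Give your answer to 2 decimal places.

|zone P| = 36, |zone P∩zone Q| = 30.8788.
|zone P ∖ zone Q| = |zone P| − |zone P∩zone Q| = 36 − 30.8788 = 5.12.

5.12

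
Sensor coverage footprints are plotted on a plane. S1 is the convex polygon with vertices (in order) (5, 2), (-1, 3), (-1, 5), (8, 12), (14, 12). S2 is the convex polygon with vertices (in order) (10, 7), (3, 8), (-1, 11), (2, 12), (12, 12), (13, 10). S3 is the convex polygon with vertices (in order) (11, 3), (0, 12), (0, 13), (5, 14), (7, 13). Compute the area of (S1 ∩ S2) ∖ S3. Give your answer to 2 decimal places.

16.33

|S1 ∩ S2| = 29.1191.
|(S1 ∩ S2) ∩ S3| = 12.788.
|(S1 ∩ S2) ∖ S3| = 29.1191 − 12.788 = 16.33.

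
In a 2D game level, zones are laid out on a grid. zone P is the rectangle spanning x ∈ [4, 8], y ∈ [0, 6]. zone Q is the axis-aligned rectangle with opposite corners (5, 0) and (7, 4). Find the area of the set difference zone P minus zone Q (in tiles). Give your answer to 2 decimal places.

16.00

|zone P∩zone Q|: x∈[5,7], y∈[0,4] → 2·4 = 8.
|zone P| = 24.
|zone P ∖ zone Q| = |zone P| − |zone P∩zone Q| = 24 − 8 = 16.00.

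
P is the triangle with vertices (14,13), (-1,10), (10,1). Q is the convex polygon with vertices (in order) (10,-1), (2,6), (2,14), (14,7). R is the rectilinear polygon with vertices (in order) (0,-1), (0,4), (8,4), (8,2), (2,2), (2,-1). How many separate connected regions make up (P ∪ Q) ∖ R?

(P ∪ Q) ∖ R is a single connected region.

1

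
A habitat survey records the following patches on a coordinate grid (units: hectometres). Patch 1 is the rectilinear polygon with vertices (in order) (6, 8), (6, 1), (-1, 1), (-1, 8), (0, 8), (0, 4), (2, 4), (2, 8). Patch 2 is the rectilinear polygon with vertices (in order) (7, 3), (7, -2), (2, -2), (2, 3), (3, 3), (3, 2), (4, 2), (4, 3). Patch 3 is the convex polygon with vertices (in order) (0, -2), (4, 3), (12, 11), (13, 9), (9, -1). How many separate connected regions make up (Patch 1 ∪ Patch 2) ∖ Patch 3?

(Patch 1 ∪ Patch 2) ∖ Patch 3 splits into 2 disjoint pieces (area 2.5, area 33.5).

2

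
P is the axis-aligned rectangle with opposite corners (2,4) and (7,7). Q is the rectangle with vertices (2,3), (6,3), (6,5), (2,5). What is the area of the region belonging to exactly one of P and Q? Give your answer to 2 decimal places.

15.00

|P∩Q|: x∈[2,6], y∈[4,5] → 4·1 = 4.
|P △ Q| = |P| + |Q| − 2·|P∩Q| = 15 + 8 − 8 = 15.00.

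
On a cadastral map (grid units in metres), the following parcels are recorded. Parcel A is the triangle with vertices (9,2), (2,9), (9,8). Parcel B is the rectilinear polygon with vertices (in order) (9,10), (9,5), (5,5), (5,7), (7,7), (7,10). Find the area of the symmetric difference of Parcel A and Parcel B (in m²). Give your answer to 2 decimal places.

|Parcel A| = 21, |Parcel B| = 14, |Parcel A∩Parcel B| = 9.7857.
|Parcel A △ Parcel B| = |Parcel A| + |Parcel B| − 2·|Parcel A∩Parcel B| = 21 + 14 − 19.5714 = 15.43.

15.43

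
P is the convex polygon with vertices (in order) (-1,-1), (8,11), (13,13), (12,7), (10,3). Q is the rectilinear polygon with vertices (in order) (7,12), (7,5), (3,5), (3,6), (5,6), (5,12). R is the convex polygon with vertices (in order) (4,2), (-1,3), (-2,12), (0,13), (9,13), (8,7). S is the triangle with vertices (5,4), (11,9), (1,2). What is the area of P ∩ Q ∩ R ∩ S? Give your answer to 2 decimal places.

The intersection is the polygon with vertices (7,5.75), (6.8,5.5), (6.2,5), (5.286,5), (7,6.2).
By the shoelace formula its area is 0.75.

0.75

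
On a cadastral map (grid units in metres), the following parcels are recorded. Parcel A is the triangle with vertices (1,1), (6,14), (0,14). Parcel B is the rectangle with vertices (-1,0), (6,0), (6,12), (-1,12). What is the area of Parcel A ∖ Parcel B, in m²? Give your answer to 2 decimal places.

|Parcel A| = 39, |Parcel A∩Parcel B| = 27.9231.
|Parcel A ∖ Parcel B| = |Parcel A| − |Parcel A∩Parcel B| = 39 − 27.9231 = 11.08.

11.08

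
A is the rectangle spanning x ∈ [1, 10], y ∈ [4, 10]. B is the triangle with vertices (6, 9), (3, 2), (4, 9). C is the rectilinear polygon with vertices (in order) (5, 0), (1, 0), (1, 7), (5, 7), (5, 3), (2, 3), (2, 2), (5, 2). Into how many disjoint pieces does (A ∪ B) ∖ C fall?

(A ∪ B) ∖ C splits into 2 disjoint pieces (area 42, area 0.1429).

2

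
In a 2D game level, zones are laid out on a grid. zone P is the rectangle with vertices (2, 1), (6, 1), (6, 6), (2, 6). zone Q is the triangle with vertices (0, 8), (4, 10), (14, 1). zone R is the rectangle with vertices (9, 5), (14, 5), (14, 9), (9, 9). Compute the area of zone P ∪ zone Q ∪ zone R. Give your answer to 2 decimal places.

66.86

By inclusion–exclusion:
Individual areas: |zone P| = 20, |zone Q| = 28, |zone R| = 20.
|zone P∩zone Q| = 1.
|zone P∩zone R| = 0 (no overlap).
|zone Q∩zone R| = 0.1389.
|zone P∩zone Q∩zone R| = 0.
|zone P ∪ zone Q ∪ zone R| = 68 − 1.1389 + 0 = 66.86.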